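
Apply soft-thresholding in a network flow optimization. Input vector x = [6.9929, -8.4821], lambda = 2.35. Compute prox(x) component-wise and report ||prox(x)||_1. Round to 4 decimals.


Soft-thresholding with lambda = 2.35:
prox(6.9929) = sign(6.9929)*max(|6.9929| - 2.35, 0) = 4.6429
prox(-8.4821) = sign(-8.4821)*max(|-8.4821| - 2.35, 0) = -6.1321
prox(x) = [4.6429, -6.1321]
||prox(x)||_1 = 4.6429 + 6.1321 = 10.775


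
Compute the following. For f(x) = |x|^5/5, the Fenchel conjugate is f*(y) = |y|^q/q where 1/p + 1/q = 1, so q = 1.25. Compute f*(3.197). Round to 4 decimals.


The conjugate exponent q satisfies 1/p + 1/q = 1.
p = 5, so q = 5/(5 - 1) = 1.25
|y|^q = 3.197^1.25 = 4.2749
f*(3.197) = 4.2749 / 1.25 = 3.4199


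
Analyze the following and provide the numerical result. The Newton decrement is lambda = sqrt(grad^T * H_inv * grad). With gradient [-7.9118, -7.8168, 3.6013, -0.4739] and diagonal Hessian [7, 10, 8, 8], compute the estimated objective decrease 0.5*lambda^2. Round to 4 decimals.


Step 1: H is diagonal, so H^(-1) * g = [-1.1303, -0.7817, 0.4502, -0.0592].
Step 2: g^T H^(-1) g = sum_i g_i^2 / H_ii
  = (-7.9118)^2/7 + (-7.8168)^2/10 + (3.6013)^2/8 + (-0.4739)^2/8
  = 8.9424 + 6.1102 + 1.6212 + 0.0281 = 16.7018
Step 3: Objective decrease = 0.5 * g^T H^(-1) g = 8.3509


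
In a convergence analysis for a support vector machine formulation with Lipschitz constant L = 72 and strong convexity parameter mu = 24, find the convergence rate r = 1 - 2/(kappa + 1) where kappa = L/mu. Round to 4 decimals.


Step 1: Compute the condition number.
kappa = L/mu = 72/24 = 3.0
Step 2: Compute the convergence rate.
r = 1 - 2/(kappa + 1) = 1 - 2*mu/(L + mu) = (L - mu)/(L + mu) = 48/96 = 0.5


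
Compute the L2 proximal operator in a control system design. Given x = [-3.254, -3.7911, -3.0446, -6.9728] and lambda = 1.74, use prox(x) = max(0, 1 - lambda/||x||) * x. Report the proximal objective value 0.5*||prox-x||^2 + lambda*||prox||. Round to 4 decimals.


Step 1: Compute ||x||.
||x|| = 9.1022
Step 2: Compute scaling factor.
scale = max(0, 1 - 1.74/9.1022) = 0.8088
Step 3: prox(x) = [-2.632, -3.0664, -2.4626, -5.6399]
||prox(x)|| = 7.3622
Step 4: Proximal objective.
0.5*||prox-x||^2 = 1.5138
lambda*||prox|| = 12.8102
Total = 14.3241


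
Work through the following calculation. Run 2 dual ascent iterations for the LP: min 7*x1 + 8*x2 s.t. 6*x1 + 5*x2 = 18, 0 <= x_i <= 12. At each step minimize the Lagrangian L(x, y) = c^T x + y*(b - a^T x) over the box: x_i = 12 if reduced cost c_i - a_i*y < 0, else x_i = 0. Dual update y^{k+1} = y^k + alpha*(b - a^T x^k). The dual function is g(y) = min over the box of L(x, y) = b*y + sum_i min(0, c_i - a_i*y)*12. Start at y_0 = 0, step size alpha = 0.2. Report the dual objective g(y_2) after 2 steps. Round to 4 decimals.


Dual ascent for LP: min 7*x1 + 8*x2, 6*x1 + 5*x2 = 18, 0 <= x_i <= 12
Step 1: y^k = 0.0, reduced costs: (7.0, 8.0)
  x^k = (0.0, 0.0), subgradient = b - a^T x = 18.0
  y^{k+1} = 0.0 + 0.2*18.0 = 3.6
Step 2: y^k = 3.6, reduced costs: (-14.6, -10.0)
  x^k = (12.0, 12.0), subgradient = b - a^T x = -114.0
  y^{k+1} = 3.6 + 0.2*-114.0 = -19.2
Dual objective at y_2 = -19.2: reduced costs (122.2, 104.0), box minimizer x = (0.0, 0.0)
g(y_2) = b*y + (c1 - a1*y)*x1 + (c2 - a2*y)*x2 = 18*(-19.2) + 122.2*0.0 + 104.0*0.0 = -345.6 + 0.0 + 0.0 = -345.6


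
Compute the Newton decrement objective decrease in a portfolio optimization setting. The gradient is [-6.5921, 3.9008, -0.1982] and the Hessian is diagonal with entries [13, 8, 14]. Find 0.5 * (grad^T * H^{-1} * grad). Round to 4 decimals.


Step 1: H is diagonal, so H^(-1) * g = [-0.5071, 0.4876, -0.0142].
Step 2: g^T H^(-1) g = sum_i g_i^2 / H_ii
  = (-6.5921)^2/13 + (3.9008)^2/8 + (-0.1982)^2/14
  = 3.3428 + 1.902 + 0.0028 = 5.2476
Step 3: Objective decrease = 0.5 * g^T H^(-1) g = 2.6238


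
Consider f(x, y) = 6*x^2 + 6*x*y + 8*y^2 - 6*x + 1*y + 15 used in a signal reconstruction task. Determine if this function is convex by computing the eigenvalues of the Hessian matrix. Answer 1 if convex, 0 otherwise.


The Hessian of f(x,y) = 6*x^2 + 6*x*y + 8*y^2 - 6*x + 1*y + 15 is:
H = [[12, 6], [6, 16]]
Trace = 12 + 16 = 28
Determinant = 12*16 - (6)^2 = 156
Discriminant = (28)^2 - 4*156 = 160.0
Eigenvalues: lambda_1 = 7.6754, lambda_2 = 20.3246
The function is convex.

1


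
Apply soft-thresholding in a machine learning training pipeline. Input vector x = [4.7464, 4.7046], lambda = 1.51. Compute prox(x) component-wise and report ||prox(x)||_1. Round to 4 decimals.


Soft-thresholding with lambda = 1.51:
prox(4.7464) = sign(4.7464)*max(|4.7464| - 1.51, 0) = 3.2364
prox(4.7046) = sign(4.7046)*max(|4.7046| - 1.51, 0) = 3.1946
prox(x) = [3.2364, 3.1946]
||prox(x)||_1 = 3.2364 + 3.1946 = 6.431


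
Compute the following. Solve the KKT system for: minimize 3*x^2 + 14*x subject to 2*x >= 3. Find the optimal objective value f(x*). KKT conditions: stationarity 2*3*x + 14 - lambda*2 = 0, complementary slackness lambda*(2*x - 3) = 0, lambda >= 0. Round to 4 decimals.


Step 1: Try lambda = 0 (constraint inactive).
x_unc = -14/(2*3) = -2.3333
Check: 2*-2.3333 = -4.6666 < 3 -- violated!
Step 2: Constraint must be active: 2*x = 3
x* = 3/2 = 1.5
lambda = (2*3*1.5 + 14)/2 = 11.5
Step 3: Compute optimal value.
f(x*) = 3*1.5^2 + 14*1.5 = 27.75


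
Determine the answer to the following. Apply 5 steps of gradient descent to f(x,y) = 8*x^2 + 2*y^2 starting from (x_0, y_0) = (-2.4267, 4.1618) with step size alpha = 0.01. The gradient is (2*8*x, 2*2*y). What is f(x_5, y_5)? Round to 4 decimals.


Gradient descent on f(x,y) = 8*x^2 + 2*y^2.
Starting point: (-2.4267, 4.1618), alpha = 0.01
Step 1: grad_x = 2*8*-2.4267 = -38.8272, grad_y = 2*2*4.1618 = 16.6472
  x_1 = -2.4267 - 0.01*-38.8272 = -2.0384
  y_1 = 4.1618 - 0.01*16.6472 = 3.9953
Step 2: grad_x = 2*8*-2.0384 = -32.6148, grad_y = 2*2*3.9953 = 15.9813
  x_2 = -2.0384 - 0.01*-32.6148 = -1.7123
  y_2 = 3.9953 - 0.01*15.9813 = 3.8355
Step 3: grad_x = 2*8*-1.7123 = -27.3965, grad_y = 2*2*3.8355 = 15.3421
  x_3 = -1.7123 - 0.01*-27.3965 = -1.4383
  y_3 = 3.8355 - 0.01*15.3421 = 3.6821
Step 4: grad_x = 2*8*-1.4383 = -23.013, grad_y = 2*2*3.6821 = 14.7284
  x_4 = -1.4383 - 0.01*-23.013 = -1.2082
  y_4 = 3.6821 - 0.01*14.7284 = 3.5348
Step 5: grad_x = 2*8*-1.2082 = -19.331, grad_y = 2*2*3.5348 = 14.1392
  x_5 = -1.2082 - 0.01*-19.331 = -1.0149
  y_5 = 3.5348 - 0.01*14.1392 = 3.3934
f(-1.0149, 3.3934) = 8*(-1.0149)^2 + 2*3.3934^2 = 31.2703


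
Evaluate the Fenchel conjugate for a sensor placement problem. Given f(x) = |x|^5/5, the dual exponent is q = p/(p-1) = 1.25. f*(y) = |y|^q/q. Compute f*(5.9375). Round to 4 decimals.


The conjugate exponent q satisfies 1/p + 1/q = 1.
p = 5, so q = 5/(5 - 1) = 1.25
|y|^q = 5.9375^1.25 = 9.2684
f*(5.9375) = 9.2684 / 1.25 = 7.4147


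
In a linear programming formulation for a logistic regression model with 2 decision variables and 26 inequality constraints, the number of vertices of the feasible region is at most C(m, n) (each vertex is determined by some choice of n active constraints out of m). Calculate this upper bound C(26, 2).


Each vertex corresponds to some choice of n active constraints out of m, so the number of vertices is at most C(m, n) = m! / (n!(m-n)!).
m = 26, n = 2
Numerator: 26 * 25
Denominator: 2! = 2
C(26, 2) = 325


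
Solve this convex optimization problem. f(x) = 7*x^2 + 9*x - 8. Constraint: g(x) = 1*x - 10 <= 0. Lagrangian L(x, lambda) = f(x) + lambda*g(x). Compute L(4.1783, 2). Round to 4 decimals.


Step 1: Evaluate f(x).
f(4.1783) = 7*4.1783^2 + 9*4.1783 - 8 = 151.812
Step 2: Evaluate g(x).
g(4.1783) = 1*4.1783 - 10 = -5.8217
Step 3: Compute Lagrangian.
L = 151.812 + 2*-5.8217 = 140.1686


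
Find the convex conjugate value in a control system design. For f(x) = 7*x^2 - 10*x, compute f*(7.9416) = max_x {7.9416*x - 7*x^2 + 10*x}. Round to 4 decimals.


f*(y) = sup_x {y*x - a*x^2 - b*x} = sup_x {(y-b)*x - a*x^2}
FOC: (y - b) - 2a*x = 0 => x* = (y - b)/(2a)
x* = (7.9416 + 10)/(2*7) = 1.2815
f*(7.9416) = (y-b)^2/(4a) = (7.9416 + 10)^2/(4*7)
= 321.901/28 = 11.4965


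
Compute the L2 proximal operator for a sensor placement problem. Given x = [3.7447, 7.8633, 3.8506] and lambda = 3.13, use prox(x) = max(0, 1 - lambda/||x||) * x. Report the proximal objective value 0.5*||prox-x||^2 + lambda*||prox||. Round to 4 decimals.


Step 1: Compute ||x||.
||x|| = 9.5227
Step 2: Compute scaling factor.
scale = max(0, 1 - 3.13/9.5227) = 0.6713
Step 3: prox(x) = [2.5139, 5.2787, 2.5849]
||prox(x)|| = 6.3927
Step 4: Proximal objective.
0.5*||prox-x||^2 = 4.8985
lambda*||prox|| = 20.0092
Total = 24.9075


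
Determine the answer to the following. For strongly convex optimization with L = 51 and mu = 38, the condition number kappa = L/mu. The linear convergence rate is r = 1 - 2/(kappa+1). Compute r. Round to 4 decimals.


Step 1: Compute the condition number.
kappa = L/mu = 51/38 = 1.3421
Step 2: Compute the convergence rate.
r = 1 - 2/(kappa + 1) = 1 - 2*mu/(L + mu) = (L - mu)/(L + mu) = 13/89 = 0.1461


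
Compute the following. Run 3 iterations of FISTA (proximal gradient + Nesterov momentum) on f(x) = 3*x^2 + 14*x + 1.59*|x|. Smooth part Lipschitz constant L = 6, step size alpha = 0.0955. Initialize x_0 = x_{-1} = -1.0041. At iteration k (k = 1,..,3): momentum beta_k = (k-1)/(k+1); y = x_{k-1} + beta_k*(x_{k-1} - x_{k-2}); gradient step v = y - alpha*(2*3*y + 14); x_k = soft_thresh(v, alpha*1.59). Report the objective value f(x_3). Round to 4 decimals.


FISTA on f(x) = 3*x^2 + 14*x + 1.59*|x|
L = 6, alpha = 0.0955
Iteration 1: beta = 0.0, y = -1.0041 + 0.0*(-1.0041 + 1.0041) = -1.0041
  grad(y) = 7.9754, v = y - alpha*grad = -1.7658
  prox(v) = soft_thresh(-1.7658, 0.1518) = -1.6139
Iteration 2: beta = 0.3333, y = -1.6139 + 0.3333*(-1.6139 + 1.0041) = -1.8172
  grad(y) = 3.097, v = y - alpha*grad = -2.1129
  prox(v) = soft_thresh(-2.1129, 0.1518) = -1.9611
Iteration 3: beta = 0.5, y = -1.9611 + 0.5*(-1.9611 + 1.6139) = -2.1347
  grad(y) = 1.1919, v = y - alpha*grad = -2.2485
  prox(v) = soft_thresh(-2.2485, 0.1518) = -2.0967
f(x_3) = 3*(-2.0967)^2 + 14*(-2.0967) + 1.59*|-2.0967| = -12.8316


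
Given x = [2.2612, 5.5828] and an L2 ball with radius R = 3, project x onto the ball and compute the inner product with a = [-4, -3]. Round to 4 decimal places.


Step 1: Compute ||x|| (intermediates to 6 decimals).
||x|| = sqrt(2.2612^2 + 5.5828^2) = 6.023345
Step 2: Project.
Since ||x|| > R, scale = R/||x|| = 3/6.023345 = 0.498062, proj(x) = scale * x
proj(x) = [1.126218, 2.780581]
Step 3: Dot product.
a^T * proj(x) = -4*1.126218 - 3*2.780581 = -12.8466


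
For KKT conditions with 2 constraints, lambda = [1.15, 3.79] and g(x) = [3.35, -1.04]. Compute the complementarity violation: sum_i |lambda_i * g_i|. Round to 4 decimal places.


KKT complementary slackness check:
lambda_1 * g_1 = 1.15 * 3.35 = 3.8525
lambda_2 * g_2 = 3.79 * -1.04 = -3.9416
Total violation = 3.8525 + 3.9416 = 7.7941


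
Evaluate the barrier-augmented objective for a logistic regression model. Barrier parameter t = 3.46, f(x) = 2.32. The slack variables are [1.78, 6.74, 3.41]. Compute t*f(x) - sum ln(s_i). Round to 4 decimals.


Step 1: Compute log-barrier.
ln values: [0.5766, 1.9081, 1.2267]
phi = -(0.5766 + 1.9081 + 1.2267) = -3.7114
Step 2: Compute augmented objective.
t*f(x) = 3.46*2.32 = 8.0272
Total = 8.0272 - 3.7114 = 4.3158


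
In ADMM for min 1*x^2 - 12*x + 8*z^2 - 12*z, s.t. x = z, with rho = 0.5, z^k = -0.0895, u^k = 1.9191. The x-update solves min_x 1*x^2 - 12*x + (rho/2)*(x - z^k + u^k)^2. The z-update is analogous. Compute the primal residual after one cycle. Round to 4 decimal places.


ADMM iteration with rho = 0.5, z^k = -0.0895, u^k = 1.9191
Step 1: x-update.
Minimize 1*x^2 - 12*x + (0.5/2)*(x + 0.0895 + 1.9191)^2
FOC: (2*1 + 0.5)*x = 12 + 0.5*(-0.0895 - 1.9191)
x^{k+1} = 4.3983
Step 2: z-update.
Minimize 8*z^2 - 12*z + (0.5/2)*(4.3983 - z + 1.9191)^2
FOC: (2*8 + 0.5)*z = 12 + 0.5*(4.3983 + 1.9191)
z^{k+1} = 0.9187
Step 3: u-update.
u^{k+1} = 1.9191 + 4.3983 - 0.9187 = 5.3987
Step 4: Primal residual = |4.3983 - 0.9187| = 3.4796


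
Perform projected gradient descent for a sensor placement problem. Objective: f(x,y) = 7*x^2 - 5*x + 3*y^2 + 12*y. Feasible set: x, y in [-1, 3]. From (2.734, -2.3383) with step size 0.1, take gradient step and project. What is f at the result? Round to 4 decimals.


Step 1: Compute gradient at (2.734, -2.3383).
grad_x = 2*7*2.734 - 5 = 33.276
grad_y = 2*3*-2.3383 + 12 = -2.0298
Step 2: Gradient step.
x_raw = 2.734 - 0.1*33.276 = -0.5936
y_raw = -2.3383 - 0.1*-2.0298 = -2.1353
Step 3: Project onto [-1, 3].
x_proj = clip(-0.5936) = -0.5936
y_proj = clip(-2.1353) = -1.0
Step 4: Evaluate f.
f(-0.5936, -1.0) = -3.5655


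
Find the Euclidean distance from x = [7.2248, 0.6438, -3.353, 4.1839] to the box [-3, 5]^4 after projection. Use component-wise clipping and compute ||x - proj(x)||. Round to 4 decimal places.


Project each component onto [-3, 5].
clip(7.2248) = 5.0, clip(0.6438) = 0.6438, clip(-3.353) = -3.0, clip(4.1839) = 4.1839
Projection = [5.0, 0.6438, -3.0, 4.1839]
Squared diffs: [4.9497, 0.0, 0.1246, 0.0]
Distance = sqrt(5.0743) = 2.2526


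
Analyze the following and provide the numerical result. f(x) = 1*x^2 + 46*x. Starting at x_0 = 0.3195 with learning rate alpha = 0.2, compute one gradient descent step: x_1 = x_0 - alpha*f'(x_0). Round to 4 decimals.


We compute the gradient at x_0 and apply the update.
f'(x) = 2*x + 46
f'(0.3195) = 2*0.3195 + 46 = 46.639
x_1 = 0.3195 - 0.2*46.639 = -9.0083


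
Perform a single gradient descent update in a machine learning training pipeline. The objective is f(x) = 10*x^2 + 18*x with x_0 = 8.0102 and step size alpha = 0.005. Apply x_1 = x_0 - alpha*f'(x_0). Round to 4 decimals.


We compute the gradient at x_0 and apply the update.
f'(x) = 20*x + 18
f'(8.0102) = 20*8.0102 + 18 = 178.204
x_1 = 8.0102 - 0.005*178.204 = 7.1192


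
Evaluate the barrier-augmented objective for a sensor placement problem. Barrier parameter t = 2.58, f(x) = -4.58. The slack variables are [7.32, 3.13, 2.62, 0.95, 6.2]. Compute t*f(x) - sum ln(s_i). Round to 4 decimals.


Step 1: Compute log-barrier.
ln values: [1.9906, 1.141, 0.9632, -0.0513, 1.8245]
phi = -(1.9906 + 1.141 + 0.9632 - 0.0513 + 1.8245) = -5.8681
Step 2: Compute augmented objective.
t*f(x) = 2.58*-4.58 = -11.8164
Total = -11.8164 - 5.8681 = -17.6845


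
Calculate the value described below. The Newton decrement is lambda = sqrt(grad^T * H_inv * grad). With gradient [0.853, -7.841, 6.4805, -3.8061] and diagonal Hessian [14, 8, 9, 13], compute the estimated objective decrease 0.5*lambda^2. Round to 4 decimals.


Step 1: H is diagonal, so H^(-1) * g = [0.0609, -0.9801, 0.7201, -0.2928].
Step 2: g^T H^(-1) g = sum_i g_i^2 / H_ii
  = (0.853)^2/14 + (-7.841)^2/8 + (6.4805)^2/9 + (-3.8061)^2/13
  = 0.052 + 7.6852 + 4.6663 + 1.1143 = 13.5178
Step 3: Objective decrease = 0.5 * g^T H^(-1) g = 6.7589


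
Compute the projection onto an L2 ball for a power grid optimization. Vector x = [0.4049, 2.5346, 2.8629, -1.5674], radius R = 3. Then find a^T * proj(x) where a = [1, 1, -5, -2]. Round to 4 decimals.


Step 1: Compute ||x|| (intermediates to 6 decimals).
||x|| = sqrt(0.4049^2 + 2.5346^2 + 2.8629^2 + (-1.5674)^2) = 4.152238
Step 2: Project.
Since ||x|| > R, scale = R/||x|| = 3/4.152238 = 0.722502, proj(x) = scale * x
proj(x) = [0.292541, 1.831254, 2.068451, -1.13245]
Step 3: Dot product.
a^T * proj(x) = 1*0.292541 + 1*1.831254 - 5*2.068451 - 2*(-1.13245) = -5.9536


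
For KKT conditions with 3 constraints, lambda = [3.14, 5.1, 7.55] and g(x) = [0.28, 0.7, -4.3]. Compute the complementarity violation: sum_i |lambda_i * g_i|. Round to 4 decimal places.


KKT complementary slackness check:
lambda_1 * g_1 = 3.14 * 0.28 = 0.8792
lambda_2 * g_2 = 5.1 * 0.7 = 3.57
lambda_3 * g_3 = 7.55 * -4.3 = -32.465
Total violation = 0.8792 + 3.57 + 32.465 = 36.9142


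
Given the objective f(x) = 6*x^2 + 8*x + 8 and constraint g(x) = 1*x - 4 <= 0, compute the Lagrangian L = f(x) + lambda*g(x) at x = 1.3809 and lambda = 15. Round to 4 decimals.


Step 1: Evaluate f(x).
f(1.3809) = 6*1.3809^2 + 8*1.3809 + 8 = 30.4885
Step 2: Evaluate g(x).
g(1.3809) = 1*1.3809 - 4 = -2.6191
Step 3: Compute Lagrangian.
L = 30.4885 + 15*-2.6191 = -8.798


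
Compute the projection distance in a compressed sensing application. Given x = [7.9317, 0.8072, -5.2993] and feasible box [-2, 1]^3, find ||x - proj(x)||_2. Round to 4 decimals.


Project each component onto [-2, 1].
clip(7.9317) = 1.0, clip(0.8072) = 0.8072, clip(-5.2993) = -2.0
Projection = [1.0, 0.8072, -2.0]
Squared diffs: [48.0485, 0.0, 10.8854]
Distance = sqrt(58.9339) = 7.6768


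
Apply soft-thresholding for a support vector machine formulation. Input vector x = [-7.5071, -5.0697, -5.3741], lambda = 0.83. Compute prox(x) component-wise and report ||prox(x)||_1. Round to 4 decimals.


Soft-thresholding with lambda = 0.83:
prox(-7.5071) = sign(-7.5071)*max(|-7.5071| - 0.83, 0) = -6.6771
prox(-5.0697) = sign(-5.0697)*max(|-5.0697| - 0.83, 0) = -4.2397
prox(-5.3741) = sign(-5.3741)*max(|-5.3741| - 0.83, 0) = -4.5441
prox(x) = [-6.6771, -4.2397, -4.5441]
||prox(x)||_1 = 6.6771 + 4.2397 + 4.5441 = 15.4609


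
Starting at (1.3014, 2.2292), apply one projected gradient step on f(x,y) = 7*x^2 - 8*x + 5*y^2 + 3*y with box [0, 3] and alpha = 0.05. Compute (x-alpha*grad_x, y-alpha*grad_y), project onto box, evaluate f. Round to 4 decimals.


Step 1: Compute gradient at (1.3014, 2.2292).
grad_x = 2*7*1.3014 - 8 = 10.2196
grad_y = 2*5*2.2292 + 3 = 25.292
Step 2: Gradient step.
x_raw = 1.3014 - 0.05*10.2196 = 0.7904
y_raw = 2.2292 - 0.05*25.292 = 0.9646
Step 3: Project onto [0, 3].
x_proj = clip(0.7904) = 0.7904
y_proj = clip(0.9646) = 0.9646
Step 4: Evaluate f.
f(0.7904, 0.9646) = 5.5961


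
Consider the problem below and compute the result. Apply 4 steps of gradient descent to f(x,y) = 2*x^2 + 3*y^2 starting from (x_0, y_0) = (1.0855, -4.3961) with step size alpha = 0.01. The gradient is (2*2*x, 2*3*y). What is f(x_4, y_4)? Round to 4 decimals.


Gradient descent on f(x,y) = 2*x^2 + 3*y^2.
Starting point: (1.0855, -4.3961), alpha = 0.01
Step 1: grad_x = 2*2*1.0855 = 4.342, grad_y = 2*3*-4.3961 = -26.3766
  x_1 = 1.0855 - 0.01*4.342 = 1.0421
  y_1 = -4.3961 - 0.01*-26.3766 = -4.1323
Step 2: grad_x = 2*2*1.0421 = 4.1683, grad_y = 2*3*-4.1323 = -24.794
  x_2 = 1.0421 - 0.01*4.1683 = 1.0004
  y_2 = -4.1323 - 0.01*-24.794 = -3.8844
Step 3: grad_x = 2*2*1.0004 = 4.0016, grad_y = 2*3*-3.8844 = -23.3064
  x_3 = 1.0004 - 0.01*4.0016 = 0.9604
  y_3 = -3.8844 - 0.01*-23.3064 = -3.6513
Step 4: grad_x = 2*2*0.9604 = 3.8415, grad_y = 2*3*-3.6513 = -21.908
  x_4 = 0.9604 - 0.01*3.8415 = 0.922
  y_4 = -3.6513 - 0.01*-21.908 = -3.4323
f(0.922, -3.4323) = 2*0.922^2 + 3*(-3.4323)^2 = 37.0411


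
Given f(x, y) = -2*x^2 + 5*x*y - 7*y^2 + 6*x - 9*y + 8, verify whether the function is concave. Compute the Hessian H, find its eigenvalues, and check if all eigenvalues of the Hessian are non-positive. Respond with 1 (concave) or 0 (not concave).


The Hessian of f(x,y) = -2*x^2 + 5*x*y - 7*y^2 + 6*x - 9*y + 8 is:
H = [[-4, 5], [5, -14]]
Trace = -4 - 14 = -18
Determinant = -4*-14 - (5)^2 = 31
Discriminant = (-18)^2 - 4*31 = 200.0
Eigenvalues: lambda_1 = -16.0711, lambda_2 = -1.9289
The function is concave.

1


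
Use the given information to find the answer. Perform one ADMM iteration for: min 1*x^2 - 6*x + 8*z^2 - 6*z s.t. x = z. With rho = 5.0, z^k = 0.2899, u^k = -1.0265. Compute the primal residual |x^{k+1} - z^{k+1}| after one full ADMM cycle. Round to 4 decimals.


ADMM iteration with rho = 5.0, z^k = 0.2899, u^k = -1.0265
Step 1: x-update.
Minimize 1*x^2 - 6*x + (5.0/2)*(x - 0.2899 - 1.0265)^2
FOC: (2*1 + 5.0)*x = 6 + 5.0*(0.2899 + 1.0265)
x^{k+1} = 1.7974
Step 2: z-update.
Minimize 8*z^2 - 6*z + (5.0/2)*(1.7974 - z - 1.0265)^2
FOC: (2*8 + 5.0)*z = 6 + 5.0*(1.7974 - 1.0265)
z^{k+1} = 0.4693
Step 3: u-update.
u^{k+1} = -1.0265 + 1.7974 - 0.4693 = 0.3017
Step 4: Primal residual = |1.7974 - 0.4693| = 1.3282


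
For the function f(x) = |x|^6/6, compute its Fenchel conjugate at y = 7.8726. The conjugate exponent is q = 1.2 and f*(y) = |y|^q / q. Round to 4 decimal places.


The conjugate exponent q satisfies 1/p + 1/q = 1.
p = 6, so q = 6/(6 - 1) = 1.2
|y|^q = 7.8726^1.2 = 11.8944
f*(7.8726) = 11.8944 / 1.2 = 9.912


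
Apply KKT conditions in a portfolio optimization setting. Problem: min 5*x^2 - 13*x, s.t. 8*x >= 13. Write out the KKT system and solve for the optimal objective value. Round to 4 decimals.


Step 1: Try lambda = 0 (constraint inactive).
x_unc = 13/(2*5) = 1.3
Check: 8*1.3 = 10.4 < 13 -- violated!
Step 2: Constraint must be active: 8*x = 13
x* = 13/8 = 1.625
lambda = (2*5*1.625 - 13)/8 = 0.4063
Step 3: Compute optimal value.
f(x*) = 5*1.625^2 - 13*1.625 = -7.9219


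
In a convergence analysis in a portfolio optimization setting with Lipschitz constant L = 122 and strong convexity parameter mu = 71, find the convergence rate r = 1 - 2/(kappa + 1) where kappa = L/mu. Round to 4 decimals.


Step 1: Compute the condition number.
kappa = L/mu = 122/71 = 1.7183
Step 2: Compute the convergence rate.
r = 1 - 2/(kappa + 1) = 1 - 2*mu/(L + mu) = (L - mu)/(L + mu) = 51/193 = 0.2642


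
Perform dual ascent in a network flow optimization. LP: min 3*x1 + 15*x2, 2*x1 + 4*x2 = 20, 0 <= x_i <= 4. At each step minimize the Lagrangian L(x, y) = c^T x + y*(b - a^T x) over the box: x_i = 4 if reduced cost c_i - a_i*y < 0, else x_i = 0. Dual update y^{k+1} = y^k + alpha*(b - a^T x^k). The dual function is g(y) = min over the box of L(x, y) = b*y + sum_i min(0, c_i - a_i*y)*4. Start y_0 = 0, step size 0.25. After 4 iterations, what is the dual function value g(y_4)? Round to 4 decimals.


Dual ascent for LP: min 3*x1 + 15*x2, 2*x1 + 4*x2 = 20, 0 <= x_i <= 4
Step 1: y^k = 0.0, reduced costs: (3.0, 15.0)
  x^k = (0.0, 0.0), subgradient = b - a^T x = 20.0
  y^{k+1} = 0.0 + 0.25*20.0 = 5.0
Step 2: y^k = 5.0, reduced costs: (-7.0, -5.0)
  x^k = (4.0, 4.0), subgradient = b - a^T x = -4.0
  y^{k+1} = 5.0 + 0.25*-4.0 = 4.0
Step 3: y^k = 4.0, reduced costs: (-5.0, -1.0)
  x^k = (4.0, 4.0), subgradient = b - a^T x = -4.0
  y^{k+1} = 4.0 + 0.25*-4.0 = 3.0
Step 4: y^k = 3.0, reduced costs: (-3.0, 3.0)
  x^k = (4.0, 0.0), subgradient = b - a^T x = 12.0
  y^{k+1} = 3.0 + 0.25*12.0 = 6.0
Dual objective at y_4 = 6.0: reduced costs (-9.0, -9.0), box minimizer x = (4.0, 4.0)
g(y_4) = b*y + (c1 - a1*y)*x1 + (c2 - a2*y)*x2 = 20*6.0 + (-9.0)*4.0 + (-9.0)*4.0 = 120.0 - 36.0 - 36.0 = 48.0


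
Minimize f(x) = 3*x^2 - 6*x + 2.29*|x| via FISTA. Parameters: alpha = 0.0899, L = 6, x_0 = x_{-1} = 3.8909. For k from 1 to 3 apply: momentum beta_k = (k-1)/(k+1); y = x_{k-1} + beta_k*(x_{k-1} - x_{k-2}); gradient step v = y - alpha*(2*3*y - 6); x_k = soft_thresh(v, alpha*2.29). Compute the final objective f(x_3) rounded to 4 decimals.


FISTA on f(x) = 3*x^2 - 6*x + 2.29*|x|
L = 6, alpha = 0.0899
Iteration 1: beta = 0.0, y = 3.8909 + 0.0*(3.8909 - 3.8909) = 3.8909
  grad(y) = 17.3454, v = y - alpha*grad = 2.3315
  prox(v) = soft_thresh(2.3315, 0.2059) = 2.1257
Iteration 2: beta = 0.3333, y = 2.1257 + 0.3333*(2.1257 - 3.8909) = 1.5373
  grad(y) = 3.2236, v = y - alpha*grad = 1.2475
  prox(v) = soft_thresh(1.2475, 0.2059) = 1.0416
Iteration 3: beta = 0.5, y = 1.0416 + 0.5*(1.0416 - 2.1257) = 0.4996
  grad(y) = -3.0027, v = y - alpha*grad = 0.7695
  prox(v) = soft_thresh(0.7695, 0.2059) = 0.5636
f(x_3) = 3*0.5636^2 - 6*0.5636 + 2.29*|0.5636| = -1.138


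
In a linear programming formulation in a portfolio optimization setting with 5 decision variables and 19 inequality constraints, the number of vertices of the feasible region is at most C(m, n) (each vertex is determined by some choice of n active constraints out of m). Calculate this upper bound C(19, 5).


Each vertex corresponds to some choice of n active constraints out of m, so the number of vertices is at most C(m, n) = m! / (n!(m-n)!).
m = 19, n = 5
Numerator: 19 * 18 * 17 * 16 * 15
Denominator: 5! = 120
C(19, 5) = 11628


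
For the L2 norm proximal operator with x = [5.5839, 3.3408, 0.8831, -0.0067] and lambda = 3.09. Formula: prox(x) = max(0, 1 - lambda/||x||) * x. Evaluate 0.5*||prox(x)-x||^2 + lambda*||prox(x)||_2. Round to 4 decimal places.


Step 1: Compute ||x||.
||x|| = 6.5666
Step 2: Compute scaling factor.
scale = max(0, 1 - 3.09/6.5666) = 0.5294
Step 3: prox(x) = [2.9563, 1.7688, 0.4675, -0.0035]
||prox(x)|| = 3.4766
Step 4: Proximal objective.
0.5*||prox-x||^2 = 4.7741
lambda*||prox|| = 10.7427
Total = 15.5169


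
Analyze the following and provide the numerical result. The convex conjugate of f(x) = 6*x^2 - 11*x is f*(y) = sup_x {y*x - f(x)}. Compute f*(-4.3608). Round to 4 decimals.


f*(y) = sup_x {y*x - a*x^2 - b*x} = sup_x {(y-b)*x - a*x^2}
FOC: (y - b) - 2a*x = 0 => x* = (y - b)/(2a)
x* = (-4.3608 + 11)/(2*6) = 0.5533
f*(-4.3608) = (y-b)^2/(4a) = (-4.3608 + 11)^2/(4*6)
= 44.079/24 = 1.8366


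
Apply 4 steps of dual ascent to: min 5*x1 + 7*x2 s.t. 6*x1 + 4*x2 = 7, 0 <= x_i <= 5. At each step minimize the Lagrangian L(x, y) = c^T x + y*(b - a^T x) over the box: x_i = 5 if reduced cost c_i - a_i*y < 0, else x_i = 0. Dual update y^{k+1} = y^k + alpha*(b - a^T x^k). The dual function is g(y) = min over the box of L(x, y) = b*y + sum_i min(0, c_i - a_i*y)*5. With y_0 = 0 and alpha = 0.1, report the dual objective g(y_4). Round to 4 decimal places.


Dual ascent for LP: min 5*x1 + 7*x2, 6*x1 + 4*x2 = 7, 0 <= x_i <= 5
Step 1: y^k = 0.0, reduced costs: (5.0, 7.0)
  x^k = (0.0, 0.0), subgradient = b - a^T x = 7.0
  y^{k+1} = 0.0 + 0.1*7.0 = 0.7
Step 2: y^k = 0.7, reduced costs: (0.8, 4.2)
  x^k = (0.0, 0.0), subgradient = b - a^T x = 7.0
  y^{k+1} = 0.7 + 0.1*7.0 = 1.4
Step 3: y^k = 1.4, reduced costs: (-3.4, 1.4)
  x^k = (5.0, 0.0), subgradient = b - a^T x = -23.0
  y^{k+1} = 1.4 + 0.1*-23.0 = -0.9
Step 4: y^k = -0.9, reduced costs: (10.4, 10.6)
  x^k = (0.0, 0.0), subgradient = b - a^T x = 7.0
  y^{k+1} = -0.9 + 0.1*7.0 = -0.2
Dual objective at y_4 = -0.2: reduced costs (6.2, 7.8), box minimizer x = (0.0, 0.0)
g(y_4) = b*y + (c1 - a1*y)*x1 + (c2 - a2*y)*x2 = 7*(-0.2) + 6.2*0.0 + 7.8*0.0 = -1.4 + 0.0 + 0.0 = -1.4


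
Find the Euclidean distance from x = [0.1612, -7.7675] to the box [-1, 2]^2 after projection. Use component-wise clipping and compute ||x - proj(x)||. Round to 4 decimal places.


Project each component onto [-1, 2].
clip(0.1612) = 0.1612, clip(-7.7675) = -1.0
Projection = [0.1612, -1.0]
Squared diffs: [0.0, 45.7991]
Distance = sqrt(45.7991) = 6.7675


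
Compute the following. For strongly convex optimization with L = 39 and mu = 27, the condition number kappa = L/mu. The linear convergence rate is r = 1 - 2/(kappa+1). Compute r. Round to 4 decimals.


Step 1: Compute the condition number.
kappa = L/mu = 39/27 = 1.4444
Step 2: Compute the convergence rate.
r = 1 - 2/(kappa + 1) = 1 - 2*mu/(L + mu) = (L - mu)/(L + mu) = 12/66 = 0.1818


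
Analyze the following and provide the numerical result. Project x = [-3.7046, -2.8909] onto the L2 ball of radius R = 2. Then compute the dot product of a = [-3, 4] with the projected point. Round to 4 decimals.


Step 1: Compute ||x|| (intermediates to 6 decimals).
||x|| = sqrt((-3.7046)^2 + (-2.8909)^2) = 4.699081
Step 2: Project.
Since ||x|| > R, scale = R/||x|| = 2/4.699081 = 0.425615, proj(x) = scale * x
proj(x) = [-1.576733, -1.23041]
Step 3: Dot product.
a^T * proj(x) = -3*(-1.576733) + 4*(-1.23041) = -0.1914


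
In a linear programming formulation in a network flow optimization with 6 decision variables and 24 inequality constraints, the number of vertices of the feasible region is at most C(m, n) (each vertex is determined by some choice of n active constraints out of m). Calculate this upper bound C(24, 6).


Each vertex corresponds to some choice of n active constraints out of m, so the number of vertices is at most C(m, n) = m! / (n!(m-n)!).
m = 24, n = 6
Numerator: 24 * 23 * 22 * 21 * 20 * 19
Denominator: 6! = 720
C(24, 6) = 134596


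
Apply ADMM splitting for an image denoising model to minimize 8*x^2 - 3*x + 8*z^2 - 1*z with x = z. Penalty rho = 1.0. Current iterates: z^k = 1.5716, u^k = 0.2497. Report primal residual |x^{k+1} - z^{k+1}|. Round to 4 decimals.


ADMM iteration with rho = 1.0, z^k = 1.5716, u^k = 0.2497
Step 1: x-update.
Minimize 8*x^2 - 3*x + (1.0/2)*(x - 1.5716 + 0.2497)^2
FOC: (2*8 + 1.0)*x = 3 + 1.0*(1.5716 - 0.2497)
x^{k+1} = 0.2542
Step 2: z-update.
Minimize 8*z^2 - 1*z + (1.0/2)*(0.2542 - z + 0.2497)^2
FOC: (2*8 + 1.0)*z = 1 + 1.0*(0.2542 + 0.2497)
z^{k+1} = 0.0885
Step 3: u-update.
u^{k+1} = 0.2497 + 0.2542 - 0.0885 = 0.4155
Step 4: Primal residual = |0.2542 - 0.0885| = 0.1658


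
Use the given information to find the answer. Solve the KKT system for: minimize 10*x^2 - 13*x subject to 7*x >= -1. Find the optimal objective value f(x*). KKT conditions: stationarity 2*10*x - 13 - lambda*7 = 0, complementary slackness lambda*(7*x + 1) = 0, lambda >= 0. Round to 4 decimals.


Step 1: Try lambda = 0 (constraint inactive).
Stationarity: 2*10*x - 13 = 0
x* = 13/(2*10) = 0.65
Check constraint: 7*0.65 = 4.55 >= -1 -- satisfied.
Step 2: Compute optimal value.
f(x*) = 10*0.65^2 - 13*0.65 = -4.225


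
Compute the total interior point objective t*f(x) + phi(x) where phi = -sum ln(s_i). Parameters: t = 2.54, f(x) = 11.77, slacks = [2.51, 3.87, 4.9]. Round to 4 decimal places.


Step 1: Compute log-barrier.
ln values: [0.9203, 1.3533, 1.5892]
phi = -(0.9203 + 1.3533 + 1.5892) = -3.8628
Step 2: Compute augmented objective.
t*f(x) = 2.54*11.77 = 29.8958
Total = 29.8958 - 3.8628 = 26.033


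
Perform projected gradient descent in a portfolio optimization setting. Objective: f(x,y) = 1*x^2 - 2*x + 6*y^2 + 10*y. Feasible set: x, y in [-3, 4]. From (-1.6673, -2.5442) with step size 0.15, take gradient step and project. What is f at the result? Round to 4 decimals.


Step 1: Compute gradient at (-1.6673, -2.5442).
grad_x = 2*1*-1.6673 - 2 = -5.3346
grad_y = 2*6*-2.5442 + 10 = -20.5304
Step 2: Gradient step.
x_raw = -1.6673 - 0.15*-5.3346 = -0.8671
y_raw = -2.5442 - 0.15*-20.5304 = 0.5354
Step 3: Project onto [-3, 4].
x_proj = clip(-0.8671) = -0.8671
y_proj = clip(0.5354) = 0.5354
Step 4: Evaluate f.
f(-0.8671, 0.5354) = 9.5594


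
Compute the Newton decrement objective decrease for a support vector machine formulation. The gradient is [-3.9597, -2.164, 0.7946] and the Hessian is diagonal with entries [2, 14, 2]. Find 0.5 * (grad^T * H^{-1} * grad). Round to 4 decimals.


Step 1: H is diagonal, so H^(-1) * g = [-1.9799, -0.1546, 0.3973].
Step 2: g^T H^(-1) g = sum_i g_i^2 / H_ii
  = (-3.9597)^2/2 + (-2.164)^2/14 + (0.7946)^2/2
  = 7.8396 + 0.3345 + 0.3157 = 8.4898
Step 3: Objective decrease = 0.5 * g^T H^(-1) g = 4.2449


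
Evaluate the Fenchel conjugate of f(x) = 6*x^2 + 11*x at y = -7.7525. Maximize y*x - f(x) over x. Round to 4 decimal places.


f*(y) = sup_x {y*x - a*x^2 - b*x} = sup_x {(y-b)*x - a*x^2}
FOC: (y - b) - 2a*x = 0 => x* = (y - b)/(2a)
x* = (-7.7525 - 11)/(2*6) = -1.5627
f*(-7.7525) = (y-b)^2/(4a) = (-7.7525 - 11)^2/(4*6)
= 351.6563/24 = 14.6523


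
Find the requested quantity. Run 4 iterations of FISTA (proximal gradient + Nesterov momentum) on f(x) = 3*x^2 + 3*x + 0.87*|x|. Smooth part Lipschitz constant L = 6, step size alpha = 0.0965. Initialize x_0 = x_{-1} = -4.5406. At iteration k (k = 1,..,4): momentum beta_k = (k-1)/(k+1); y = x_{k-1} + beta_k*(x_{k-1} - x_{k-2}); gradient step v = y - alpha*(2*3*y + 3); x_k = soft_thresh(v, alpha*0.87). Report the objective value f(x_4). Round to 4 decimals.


FISTA on f(x) = 3*x^2 + 3*x + 0.87*|x|
L = 6, alpha = 0.0965
Iteration 1: beta = 0.0, y = -4.5406 + 0.0*(-4.5406 + 4.5406) = -4.5406
  grad(y) = -24.2436, v = y - alpha*grad = -2.2011
  prox(v) = soft_thresh(-2.2011, 0.084) = -2.1171
Iteration 2: beta = 0.3333, y = -2.1171 + 0.3333*(-2.1171 + 4.5406) = -1.3093
  grad(y) = -4.8559, v = y - alpha*grad = -0.8407
  prox(v) = soft_thresh(-0.8407, 0.084) = -0.7568
Iteration 3: beta = 0.5, y = -0.7568 + 0.5*(-0.7568 + 2.1171) = -0.0766
  grad(y) = 2.5405, v = y - alpha*grad = -0.3217
  prox(v) = soft_thresh(-0.3217, 0.084) = -0.2378
Iteration 4: beta = 0.6, y = -0.2378 + 0.6*(-0.2378 + 0.7568) = 0.0736
  grad(y) = 3.4416, v = y - alpha*grad = -0.2585
  prox(v) = soft_thresh(-0.2585, 0.084) = -0.1746
f(x_4) = 3*(-0.1746)^2 + 3*(-0.1746) + 0.87*|-0.1746| = -0.2804


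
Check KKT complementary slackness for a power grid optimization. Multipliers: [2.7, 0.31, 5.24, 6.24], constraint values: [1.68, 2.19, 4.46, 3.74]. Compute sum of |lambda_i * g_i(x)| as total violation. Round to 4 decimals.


KKT complementary slackness check:
lambda_1 * g_1 = 2.7 * 1.68 = 4.536
lambda_2 * g_2 = 0.31 * 2.19 = 0.6789
lambda_3 * g_3 = 5.24 * 4.46 = 23.3704
lambda_4 * g_4 = 6.24 * 3.74 = 23.3376
Total violation = 4.536 + 0.6789 + 23.3704 + 23.3376 = 51.9229


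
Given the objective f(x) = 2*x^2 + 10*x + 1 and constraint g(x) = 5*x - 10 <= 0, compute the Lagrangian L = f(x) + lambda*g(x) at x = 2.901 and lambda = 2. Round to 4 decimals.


Step 1: Evaluate f(x).
f(2.901) = 2*2.901^2 + 10*2.901 + 1 = 46.8416
Step 2: Evaluate g(x).
g(2.901) = 5*2.901 - 10 = 4.505
Step 3: Compute Lagrangian.
L = 46.8416 + 2*4.505 = 55.8516


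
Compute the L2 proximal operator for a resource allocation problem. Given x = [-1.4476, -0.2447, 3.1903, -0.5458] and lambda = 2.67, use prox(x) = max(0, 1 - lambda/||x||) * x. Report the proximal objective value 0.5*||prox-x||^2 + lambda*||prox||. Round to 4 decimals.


Step 1: Compute ||x||.
||x|| = 3.5541
Step 2: Compute scaling factor.
scale = max(0, 1 - 2.67/3.5541) = 0.2487
Step 3: prox(x) = [-0.3601, -0.0609, 0.7936, -0.1358]
||prox(x)|| = 0.8841
Step 4: Proximal objective.
0.5*||prox-x||^2 = 3.5645
lambda*||prox|| = 2.3605
Total = 5.9249


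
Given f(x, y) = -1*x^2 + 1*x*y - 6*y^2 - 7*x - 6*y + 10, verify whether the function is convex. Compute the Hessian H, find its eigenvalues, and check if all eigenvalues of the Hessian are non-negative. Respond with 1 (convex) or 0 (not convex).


The Hessian of f(x,y) = -1*x^2 + 1*x*y - 6*y^2 - 7*x - 6*y + 10 is:
H = [[-2, 1], [1, -12]]
Trace = -2 - 12 = -14
Determinant = -2*-12 - (1)^2 = 23
Discriminant = (-14)^2 - 4*23 = 104.0
Eigenvalues: lambda_1 = -12.099, lambda_2 = -1.901
The function is not convex.

0


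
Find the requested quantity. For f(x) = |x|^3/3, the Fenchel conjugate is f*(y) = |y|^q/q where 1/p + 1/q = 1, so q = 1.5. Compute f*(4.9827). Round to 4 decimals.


The conjugate exponent q satisfies 1/p + 1/q = 1.
p = 3, so q = 3/(3 - 1) = 1.5
|y|^q = 4.9827^1.5 = 11.1224
f*(4.9827) = 11.1224 / 1.5 = 7.4149


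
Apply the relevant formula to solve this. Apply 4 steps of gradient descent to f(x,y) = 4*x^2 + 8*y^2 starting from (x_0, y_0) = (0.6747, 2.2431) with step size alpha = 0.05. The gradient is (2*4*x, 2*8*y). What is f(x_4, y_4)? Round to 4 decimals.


Gradient descent on f(x,y) = 4*x^2 + 8*y^2.
Starting point: (0.6747, 2.2431), alpha = 0.05
Step 1: grad_x = 2*4*0.6747 = 5.3976, grad_y = 2*8*2.2431 = 35.8896
  x_1 = 0.6747 - 0.05*5.3976 = 0.4048
  y_1 = 2.2431 - 0.05*35.8896 = 0.4486
Step 2: grad_x = 2*4*0.4048 = 3.2386, grad_y = 2*8*0.4486 = 7.1779
  x_2 = 0.4048 - 0.05*3.2386 = 0.2429
  y_2 = 0.4486 - 0.05*7.1779 = 0.0897
Step 3: grad_x = 2*4*0.2429 = 1.9431, grad_y = 2*8*0.0897 = 1.4356
  x_3 = 0.2429 - 0.05*1.9431 = 0.1457
  y_3 = 0.0897 - 0.05*1.4356 = 0.0179
Step 4: grad_x = 2*4*0.1457 = 1.1659, grad_y = 2*8*0.0179 = 0.2871
  x_4 = 0.1457 - 0.05*1.1659 = 0.0874
  y_4 = 0.0179 - 0.05*0.2871 = 0.0036
f(0.0874, 0.0036) = 4*0.0874^2 + 8*0.0036^2 = 0.0307


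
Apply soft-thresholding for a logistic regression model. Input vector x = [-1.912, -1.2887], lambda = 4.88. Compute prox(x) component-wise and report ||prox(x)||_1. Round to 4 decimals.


Soft-thresholding with lambda = 4.88:
prox(-1.912) = sign(-1.912)*max(|-1.912| - 4.88, 0) = 0.0
prox(-1.2887) = sign(-1.2887)*max(|-1.2887| - 4.88, 0) = 0.0
prox(x) = [0.0, 0.0]
||prox(x)||_1 = 0.0 + 0.0 = 0.0


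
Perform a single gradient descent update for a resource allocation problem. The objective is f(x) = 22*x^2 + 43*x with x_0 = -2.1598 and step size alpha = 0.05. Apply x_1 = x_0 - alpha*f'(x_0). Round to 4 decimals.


We compute the gradient at x_0 and apply the update.
f'(x) = 44*x + 43
f'(-2.1598) = 44*-2.1598 + 43 = -52.0312
x_1 = -2.1598 - 0.05*-52.0312 = 0.4418


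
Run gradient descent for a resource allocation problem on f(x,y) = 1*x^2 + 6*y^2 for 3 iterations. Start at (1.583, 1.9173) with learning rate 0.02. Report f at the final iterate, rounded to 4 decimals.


Gradient descent on f(x,y) = 1*x^2 + 6*y^2.
Starting point: (1.583, 1.9173), alpha = 0.02
Step 1: grad_x = 2*1*1.583 = 3.166, grad_y = 2*6*1.9173 = 23.0076
  x_1 = 1.583 - 0.02*3.166 = 1.5197
  y_1 = 1.9173 - 0.02*23.0076 = 1.4571
Step 2: grad_x = 2*1*1.5197 = 3.0394, grad_y = 2*6*1.4571 = 17.4858
  x_2 = 1.5197 - 0.02*3.0394 = 1.4589
  y_2 = 1.4571 - 0.02*17.4858 = 1.1074
Step 3: grad_x = 2*1*1.4589 = 2.9178, grad_y = 2*6*1.1074 = 13.2892
  x_3 = 1.4589 - 0.02*2.9178 = 1.4005
  y_3 = 1.1074 - 0.02*13.2892 = 0.8416
f(1.4005, 0.8416) = 1*1.4005^2 + 6*0.8416^2 = 6.2117


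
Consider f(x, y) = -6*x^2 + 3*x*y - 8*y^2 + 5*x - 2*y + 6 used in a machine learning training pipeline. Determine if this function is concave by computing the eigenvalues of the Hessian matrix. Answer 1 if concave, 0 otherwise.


The Hessian of f(x,y) = -6*x^2 + 3*x*y - 8*y^2 + 5*x - 2*y + 6 is:
H = [[-12, 3], [3, -16]]
Trace = -12 - 16 = -28
Determinant = -12*-16 - (3)^2 = 183
Discriminant = (-28)^2 - 4*183 = 52.0
Eigenvalues: lambda_1 = -17.6056, lambda_2 = -10.3944
The function is concave.

1


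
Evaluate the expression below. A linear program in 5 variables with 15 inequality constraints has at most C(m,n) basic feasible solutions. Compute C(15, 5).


Each vertex corresponds to some choice of n active constraints out of m, so the number of vertices is at most C(m, n) = m! / (n!(m-n)!).
m = 15, n = 5
Numerator: 15 * 14 * 13 * 12 * 11
Denominator: 5! = 120
C(15, 5) = 3003


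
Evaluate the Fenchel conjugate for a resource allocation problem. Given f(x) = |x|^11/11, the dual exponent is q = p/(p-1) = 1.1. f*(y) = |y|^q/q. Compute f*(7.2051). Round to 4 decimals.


The conjugate exponent q satisfies 1/p + 1/q = 1.
p = 11, so q = 11/(11 - 1) = 1.1
|y|^q = 7.2051^1.1 = 8.7782
f*(7.2051) = 8.7782 / 1.1 = 7.9802


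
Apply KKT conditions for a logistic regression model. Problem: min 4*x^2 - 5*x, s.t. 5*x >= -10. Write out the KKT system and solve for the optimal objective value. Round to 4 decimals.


Step 1: Try lambda = 0 (constraint inactive).
Stationarity: 2*4*x - 5 = 0
x* = 5/(2*4) = 0.625
Check constraint: 5*0.625 = 3.125 >= -10 -- satisfied.
Step 2: Compute optimal value.
f(x*) = 4*0.625^2 - 5*0.625 = -1.5625


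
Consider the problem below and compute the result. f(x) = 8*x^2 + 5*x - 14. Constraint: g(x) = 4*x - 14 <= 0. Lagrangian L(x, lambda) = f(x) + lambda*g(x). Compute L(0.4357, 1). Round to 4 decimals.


Step 1: Evaluate f(x).
f(0.4357) = 8*0.4357^2 + 5*0.4357 - 14 = -10.3028
Step 2: Evaluate g(x).
g(0.4357) = 4*0.4357 - 14 = -12.2572
Step 3: Compute Lagrangian.
L = -10.3028 + 1*-12.2572 = -22.56


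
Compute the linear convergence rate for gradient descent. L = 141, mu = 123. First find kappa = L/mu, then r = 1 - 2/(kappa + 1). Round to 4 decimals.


Step 1: Compute the condition number.
kappa = L/mu = 141/123 = 1.1463
Step 2: Compute the convergence rate.
r = 1 - 2/(kappa + 1) = 1 - 2*mu/(L + mu) = (L - mu)/(L + mu) = 18/264 = 0.0682


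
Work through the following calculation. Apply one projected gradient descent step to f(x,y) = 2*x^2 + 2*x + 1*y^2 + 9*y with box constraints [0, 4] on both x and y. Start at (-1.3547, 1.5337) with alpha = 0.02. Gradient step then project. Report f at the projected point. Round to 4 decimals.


Step 1: Compute gradient at (-1.3547, 1.5337).
grad_x = 2*2*-1.3547 + 2 = -3.4188
grad_y = 2*1*1.5337 + 9 = 12.0674
Step 2: Gradient step.
x_raw = -1.3547 - 0.02*-3.4188 = -1.2863
y_raw = 1.5337 - 0.02*12.0674 = 1.2924
Step 3: Project onto [0, 4].
x_proj = clip(-1.2863) = 0.0
y_proj = clip(1.2924) = 1.2924
Step 4: Evaluate f.
f(0.0, 1.2924) = 13.3013
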